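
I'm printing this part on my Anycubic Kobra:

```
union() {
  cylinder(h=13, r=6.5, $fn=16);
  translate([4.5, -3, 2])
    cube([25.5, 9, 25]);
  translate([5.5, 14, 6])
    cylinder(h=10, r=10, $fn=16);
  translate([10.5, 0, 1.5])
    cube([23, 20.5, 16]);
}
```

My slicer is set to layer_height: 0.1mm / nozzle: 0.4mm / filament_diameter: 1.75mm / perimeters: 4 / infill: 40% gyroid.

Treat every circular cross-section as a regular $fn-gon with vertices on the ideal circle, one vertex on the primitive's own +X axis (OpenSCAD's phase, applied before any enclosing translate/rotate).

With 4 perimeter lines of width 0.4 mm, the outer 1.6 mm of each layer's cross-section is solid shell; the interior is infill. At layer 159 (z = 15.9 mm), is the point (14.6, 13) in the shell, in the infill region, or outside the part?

At z = 15.9 mm: the cylinder does not reach this height (z outside [0, 13]); the 25.5×9 cube at (4.5, -3) contributes its full rectangle; the r=10 cylinder at (5.5, 14) contributes a regular 16-gon of circumradius 10; the cube at (10.5, 0) is present — its section is the full 23×20.5 rectangle; Combining (union): the regions partially overlap (shared area 182.06 mm²), so overlapping operands fuse into one piece — 1 connected region. Overall, the cross-section is a single solid region. The nearest boundary edge runs (12.95, 20.50)→(33.50, 20.50); distance from the point to it = 7.50 mm. The point is inside the cross-section and 7.50 mm from the nearest boundary — more than the 1.6 mm shell width (4 × 0.4), so it's in the infill interior.

infill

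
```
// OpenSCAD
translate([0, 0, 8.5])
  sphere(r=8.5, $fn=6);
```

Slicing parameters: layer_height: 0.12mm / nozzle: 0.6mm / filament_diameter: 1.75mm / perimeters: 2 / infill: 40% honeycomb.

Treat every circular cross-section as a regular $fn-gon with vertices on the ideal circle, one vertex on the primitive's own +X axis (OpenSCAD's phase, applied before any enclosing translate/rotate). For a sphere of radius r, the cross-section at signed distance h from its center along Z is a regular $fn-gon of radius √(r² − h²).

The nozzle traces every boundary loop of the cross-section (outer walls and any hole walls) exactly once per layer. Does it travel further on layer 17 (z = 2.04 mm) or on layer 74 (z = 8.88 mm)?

layer 74 (z = 8.88 mm)

Layer 17 (z = 2.04): the sphere: section is a regular 6-gon, circumradius = √(r²−h²) = √(8.5²−6.46²) = 5.524 (perimeter = 2·6·5.524·sin(180°/6) = 33.15 mm). So its perimeter = 33.15 mm. Layer 74 (z = 8.88): the r=8.5 sphere contributes a regular 6-gon of circumradius √(8.5²−0.38²) = 8.492 (perimeter = 2·6·8.492·sin(180°/6) = 50.95 mm). So its perimeter = 50.95 mm. Layer 74 is larger (50.95 vs 33.15 mm).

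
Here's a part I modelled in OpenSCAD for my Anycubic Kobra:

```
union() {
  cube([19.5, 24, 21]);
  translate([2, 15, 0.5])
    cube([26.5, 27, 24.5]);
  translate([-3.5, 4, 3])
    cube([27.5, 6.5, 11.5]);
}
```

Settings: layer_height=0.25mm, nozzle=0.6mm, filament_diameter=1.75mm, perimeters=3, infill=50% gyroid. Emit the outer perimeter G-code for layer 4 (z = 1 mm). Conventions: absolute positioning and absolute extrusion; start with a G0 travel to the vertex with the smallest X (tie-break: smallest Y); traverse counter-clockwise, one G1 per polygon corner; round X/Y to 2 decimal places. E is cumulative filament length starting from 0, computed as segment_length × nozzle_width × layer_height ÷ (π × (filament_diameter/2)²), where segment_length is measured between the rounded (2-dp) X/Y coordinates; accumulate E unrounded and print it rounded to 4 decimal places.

G0 X0.00 Y0.00 Z1.00
G1 X19.50 Y0.00 E1.2161
G1 X19.50 Y15.00 E2.1515
G1 X28.50 Y15.00 E2.7128
G1 X28.50 Y42.00 E4.3966
G1 X2.00 Y42.00 E6.0492
G1 X2.00 Y24.00 E7.1717
G1 X0.00 Y24.00 E7.2964
G1 X0.00 Y0.00 E8.7931

At z = 1 mm: the cube is present — its section is the full 19.5×24 rectangle; the cube at (2, 15) is present — its section is the full 26.5×27 rectangle; the cube at (-3.5, 4) does not reach this height (z outside [3, 14.5]); Merging all regions: the regions partially overlap (shared area 157.50 mm²), so overlapping operands fuse into one piece — 1 connected region. The outline is a single polygon with 8 vertices. Extrusion per mm of travel: 0.6 × 0.25 / (π × 0.875²) = 0.062363. Accumulating E over each segment gives final E = 8.7931.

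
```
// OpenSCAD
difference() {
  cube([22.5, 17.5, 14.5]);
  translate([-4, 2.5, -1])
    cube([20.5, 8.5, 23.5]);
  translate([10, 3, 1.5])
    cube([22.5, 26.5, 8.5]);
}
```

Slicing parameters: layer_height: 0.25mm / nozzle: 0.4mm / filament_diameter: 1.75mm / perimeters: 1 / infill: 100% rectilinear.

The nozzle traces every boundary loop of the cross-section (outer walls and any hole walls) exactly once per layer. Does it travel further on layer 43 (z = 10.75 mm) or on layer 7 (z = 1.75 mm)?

Layer 43 (z = 10.75): the 22.5×17.5 cube contributes its full rectangle (perimeter 80.00 mm); the 20.5×8.5 cube at (-4, 2.5) contributes its full rectangle (perimeter 58.00 mm); the cube at (10, 3) is absent (z outside [1.5, 10]); Taking the first minus the rest: starting from the 22.5×17.5 cube, the 20.5×8.5 cube at (-4, 2.5) partially overlaps it — only the 140.25 mm² overlap (of its 174.25 mm²) is removed, clipping the outline — boundary = 113.00 mm. So its perimeter = 113.00 mm. Layer 7 (z = 1.75): the cube is present — its section is the full 22.5×17.5 rectangle (perimeter 80.00 mm); the 20.5×8.5 cube at (-4, 2.5) contributes its full rectangle (perimeter 58.00 mm); the cube at (10, 3) is present — its section is the full 22.5×26.5 rectangle (perimeter 98.00 mm); After the difference (first − rest): starting from the 22.5×17.5 cube, the 20.5×8.5 cube at (-4, 2.5) partially overlaps it — only the 140.25 mm² overlap (of its 174.25 mm²) is removed, clipping the outline; the 22.5×26.5 cube at (10, 3) partially overlaps it — only the 129.25 mm² overlap (of its 596.25 mm²) is removed, clipping the outline — boundary = 84.00 mm. So its perimeter = 84.00 mm. Layer 43 is larger (113.00 vs 84.00 mm).

layer 43 (z = 10.75 mm)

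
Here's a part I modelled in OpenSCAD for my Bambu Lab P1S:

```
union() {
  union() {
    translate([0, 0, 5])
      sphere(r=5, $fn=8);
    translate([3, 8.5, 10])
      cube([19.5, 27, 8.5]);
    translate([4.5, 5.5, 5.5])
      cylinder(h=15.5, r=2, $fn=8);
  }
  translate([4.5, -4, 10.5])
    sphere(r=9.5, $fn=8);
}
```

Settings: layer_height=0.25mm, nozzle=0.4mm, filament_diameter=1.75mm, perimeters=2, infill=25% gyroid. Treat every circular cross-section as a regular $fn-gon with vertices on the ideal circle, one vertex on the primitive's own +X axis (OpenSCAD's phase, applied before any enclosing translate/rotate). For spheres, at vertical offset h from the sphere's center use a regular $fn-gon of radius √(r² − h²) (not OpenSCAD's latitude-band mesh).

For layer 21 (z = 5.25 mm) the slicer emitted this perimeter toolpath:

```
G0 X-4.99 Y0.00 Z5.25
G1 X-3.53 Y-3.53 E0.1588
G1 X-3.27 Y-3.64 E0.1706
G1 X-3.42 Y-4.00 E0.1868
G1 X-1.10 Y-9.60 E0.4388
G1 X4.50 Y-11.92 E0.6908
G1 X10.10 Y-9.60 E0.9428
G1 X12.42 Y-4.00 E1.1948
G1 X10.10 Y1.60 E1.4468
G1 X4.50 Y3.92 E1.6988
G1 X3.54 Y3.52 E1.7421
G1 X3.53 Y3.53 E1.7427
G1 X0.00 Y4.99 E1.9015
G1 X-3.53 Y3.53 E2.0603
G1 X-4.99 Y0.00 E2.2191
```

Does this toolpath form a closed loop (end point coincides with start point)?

yes

Start point (G0): (-4.99, 0.00). End point (last G1): the path returns to the start — closed.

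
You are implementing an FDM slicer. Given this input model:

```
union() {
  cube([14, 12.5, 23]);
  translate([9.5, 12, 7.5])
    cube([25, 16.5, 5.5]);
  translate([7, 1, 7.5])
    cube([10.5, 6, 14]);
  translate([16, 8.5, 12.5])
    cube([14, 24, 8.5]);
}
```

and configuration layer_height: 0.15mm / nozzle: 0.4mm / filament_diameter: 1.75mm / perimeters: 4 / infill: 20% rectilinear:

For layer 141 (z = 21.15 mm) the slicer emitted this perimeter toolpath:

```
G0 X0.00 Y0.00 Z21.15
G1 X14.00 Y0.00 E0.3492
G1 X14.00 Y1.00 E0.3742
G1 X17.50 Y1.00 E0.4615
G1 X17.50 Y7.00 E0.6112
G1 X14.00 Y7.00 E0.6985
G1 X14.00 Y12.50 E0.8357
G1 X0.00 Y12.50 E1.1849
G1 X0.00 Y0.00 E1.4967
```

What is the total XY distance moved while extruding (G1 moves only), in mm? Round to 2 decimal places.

Sum the Euclidean lengths of each G1 segment: total = 60.00 mm.

60.00 mm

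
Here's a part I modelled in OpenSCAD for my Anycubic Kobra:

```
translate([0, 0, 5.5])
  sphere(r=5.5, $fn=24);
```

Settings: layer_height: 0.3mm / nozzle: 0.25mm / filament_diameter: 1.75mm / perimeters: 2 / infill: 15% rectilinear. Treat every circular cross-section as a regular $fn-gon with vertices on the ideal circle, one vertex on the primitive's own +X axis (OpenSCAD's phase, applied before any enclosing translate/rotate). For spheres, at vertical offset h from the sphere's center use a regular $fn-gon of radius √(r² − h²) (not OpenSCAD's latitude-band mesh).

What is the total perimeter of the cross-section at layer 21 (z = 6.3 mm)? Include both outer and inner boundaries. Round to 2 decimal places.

At z = 6.3 mm: the r=5.5 sphere slices to a regular 24-gon of circumradius 5.442 (√(r²−h²) with h=0.8 from center) (perimeter = 2·24·5.442·sin(180°/24) = 34.09 mm). Overall, the cross-section is a single solid region. Total boundary length (outer) = 34.09 mm.

34.09 mm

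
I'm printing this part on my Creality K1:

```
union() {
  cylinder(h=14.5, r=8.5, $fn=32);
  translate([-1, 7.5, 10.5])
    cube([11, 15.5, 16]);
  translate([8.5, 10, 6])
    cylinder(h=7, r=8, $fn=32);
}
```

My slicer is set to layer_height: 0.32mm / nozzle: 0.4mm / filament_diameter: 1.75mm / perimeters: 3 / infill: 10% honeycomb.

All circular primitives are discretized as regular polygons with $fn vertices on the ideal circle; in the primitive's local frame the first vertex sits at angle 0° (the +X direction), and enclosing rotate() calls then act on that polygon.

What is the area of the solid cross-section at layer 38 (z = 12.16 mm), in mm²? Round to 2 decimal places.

At z = 12.16 mm: the r=8.5 cylinder gives a regular 32-gon of circumradius 8.5 (constant along its height) (area = (32/2)·8.500²·sin(360°/32) = 225.52 mm²); the cube at (-1, 7.5) (footprint 11×15.5) is included at this height (area 170.50 mm²); the r=8 cylinder at (8.5, 10) contributes a regular 32-gon of circumradius 8 (area = (32/2)·8.000²·sin(360°/32) = 199.77 mm²); Taking the union: the regions partially overlap — summed areas 595.80 mm² minus the doubly-counted overlap 109.32 mm² gives 486.48 mm² — area = 486.48 mm². Overall, the cross-section is a single solid region. Net area = 486.48 mm².

486.48 mm²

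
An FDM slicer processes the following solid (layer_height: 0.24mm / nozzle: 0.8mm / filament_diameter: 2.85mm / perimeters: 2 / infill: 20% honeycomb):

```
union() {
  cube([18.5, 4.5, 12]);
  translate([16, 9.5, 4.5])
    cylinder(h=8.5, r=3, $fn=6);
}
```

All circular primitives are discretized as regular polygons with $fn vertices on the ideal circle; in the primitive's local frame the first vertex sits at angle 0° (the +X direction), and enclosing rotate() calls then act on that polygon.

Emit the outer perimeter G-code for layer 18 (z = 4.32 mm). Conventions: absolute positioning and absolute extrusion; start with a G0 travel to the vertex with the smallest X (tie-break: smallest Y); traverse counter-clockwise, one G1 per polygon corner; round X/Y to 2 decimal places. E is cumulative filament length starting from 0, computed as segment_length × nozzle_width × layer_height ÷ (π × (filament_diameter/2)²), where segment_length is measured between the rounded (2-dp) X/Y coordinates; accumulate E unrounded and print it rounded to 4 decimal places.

G0 X0.00 Y0.00 Z4.32
G1 X18.50 Y0.00 E0.5568
G1 X18.50 Y4.50 E0.6922
G1 X0.00 Y4.50 E1.2490
G1 X0.00 Y0.00 E1.3845

At z = 4.32 mm: the 18.5×4.5 cube contributes its full rectangle; the cylinder at (16, 9.5) is absent (z outside [4.5, 13]); Taking the union: only the 18.5×4.5 cube is present, so the union is just that shape — 1 connected region. The outline is a single polygon with 4 vertices. Extrusion per mm of travel: 0.8 × 0.24 / (π × 1.425²) = 0.030097. Accumulating E over each segment gives final E = 1.3845.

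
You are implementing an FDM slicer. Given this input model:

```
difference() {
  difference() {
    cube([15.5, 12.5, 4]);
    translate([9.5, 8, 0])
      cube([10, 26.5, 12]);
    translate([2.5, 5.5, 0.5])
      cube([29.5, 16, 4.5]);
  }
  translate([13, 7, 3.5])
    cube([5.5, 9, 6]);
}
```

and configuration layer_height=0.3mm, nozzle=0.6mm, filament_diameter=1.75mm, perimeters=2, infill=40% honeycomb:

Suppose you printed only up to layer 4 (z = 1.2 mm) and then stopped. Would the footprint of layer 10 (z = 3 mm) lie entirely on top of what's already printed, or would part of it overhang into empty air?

entirely on top

Compare the two slices. At z = 1.2: the 15.5×12.5 cube contributes its full rectangle (area 193.75 mm²); the cube at (9.5, 8) is present — its section is the full 10×26.5 rectangle (area 265.00 mm²); the 29.5×16 cube at (2.5, 5.5) contributes its full rectangle (area 472.00 mm²); Subtracting the remaining from the first: starting from the 15.5×12.5 cube (193.75 mm²), the 10×26.5 cube at (9.5, 8) partially overlaps it — only the 27.00 mm² overlap (of its 265.00 mm²) is removed, clipping the outline; the 29.5×16 cube at (2.5, 5.5) partially overlaps it — only the 64.00 mm² overlap (of its 472.00 mm²) is removed, clipping the outline — area = 102.75 mm²; the cube at (13, 7) is not intersected at this z (z outside [3.5, 9.5]); Subtracting the remaining from the first: none of the subtracted shapes is present at this height, so the result so far is unchanged — area = 102.75 mm². At z = 3: the cube is present — its section is the full 15.5×12.5 rectangle (area 193.75 mm²); the 10×26.5 cube at (9.5, 8) contributes its full rectangle (area 265.00 mm²); the 29.5×16 cube at (2.5, 5.5) contributes its full rectangle (area 472.00 mm²); After the difference (first − rest): starting from the 15.5×12.5 cube (193.75 mm²), the 10×26.5 cube at (9.5, 8) partially overlaps it — only the 27.00 mm² overlap (of its 265.00 mm²) is removed, clipping the outline; the 29.5×16 cube at (2.5, 5.5) partially overlaps it — only the 64.00 mm² overlap (of its 472.00 mm²) is removed, clipping the outline — area = 102.75 mm²; the cube at (13, 7) is absent (z outside [3.5, 9.5]); Subtracting the remaining from the first: none of the subtracted shapes is present at this height, so that combined region is unchanged — area = 102.75 mm². Checking containment: the cross-section at z = 3 is a subset of the cross-section at z = 1.2.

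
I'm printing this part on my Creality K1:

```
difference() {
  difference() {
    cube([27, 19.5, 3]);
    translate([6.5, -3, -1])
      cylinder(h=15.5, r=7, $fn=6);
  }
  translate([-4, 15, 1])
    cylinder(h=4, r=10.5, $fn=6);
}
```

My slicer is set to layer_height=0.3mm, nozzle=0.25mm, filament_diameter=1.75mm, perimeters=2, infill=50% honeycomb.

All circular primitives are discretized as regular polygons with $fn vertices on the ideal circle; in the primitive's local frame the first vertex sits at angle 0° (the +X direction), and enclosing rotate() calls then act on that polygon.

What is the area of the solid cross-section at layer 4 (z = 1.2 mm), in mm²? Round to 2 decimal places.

At z = 1.2 mm: the 27×19.5 cube contributes its full rectangle (area 526.50 mm²); the r=7 cylinder at (6.5, -3) gives a regular 6-gon of circumradius 7 (constant along its height) (area = (6/2)·7.000²·sin(360°/6) = 127.31 mm²); After the difference (first − rest): starting from the 27×19.5 cube (526.50 mm²), the r=7 cylinder at (6.5, -3) partially overlaps it — only the 26.85 mm² overlap (of its 127.31 mm²) is removed, clipping the outline — area = 499.65 mm²; the r=10.5 cylinder at (-4, 15) contributes a regular 6-gon of circumradius 10.5 (area = (6/2)·10.500²·sin(360°/6) = 286.44 mm²); Taking the first minus the rest: starting from that combined region (499.65 mm²), the r=10.5 cylinder at (-4, 15) partially overlaps it — only the 58.64 mm² overlap (of its 286.44 mm²) is removed, clipping the outline — area = 441.01 mm². Overall, the cross-section is a single solid region. Net area = 441.01 mm².

441.01 mm²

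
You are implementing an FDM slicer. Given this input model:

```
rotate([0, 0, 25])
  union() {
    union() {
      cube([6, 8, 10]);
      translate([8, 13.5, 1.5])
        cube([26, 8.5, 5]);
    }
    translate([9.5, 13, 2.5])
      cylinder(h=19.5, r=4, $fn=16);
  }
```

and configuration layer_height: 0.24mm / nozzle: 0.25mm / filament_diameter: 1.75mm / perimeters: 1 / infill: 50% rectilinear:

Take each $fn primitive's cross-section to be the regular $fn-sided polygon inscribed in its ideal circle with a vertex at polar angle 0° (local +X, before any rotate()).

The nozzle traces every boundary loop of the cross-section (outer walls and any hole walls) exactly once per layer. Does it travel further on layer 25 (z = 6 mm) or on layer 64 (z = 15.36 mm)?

layer 25 (z = 6 mm)

Layer 25 (z = 6): the cube (footprint 6×8) is included at this height (perimeter 28.00 mm); the cube at (8, 13.5) (footprint 26×8.5) is included at this height (perimeter 69.00 mm); Combining (union): the 2 present regions are separate (no shared area or edge), so areas and boundary lengths simply add and each stays a separate island — boundary = 97.00 mm; the r=4 cylinder at (9.5, 13) contributes a regular 16-gon of circumradius 4 (perimeter = 2·16·4.000·sin(180°/16) = 24.97 mm); Taking the union: the regions partially overlap (shared area 15.30 mm²), so the edge portions inside another operand are dropped and the merged outline is re-measured after clipping — boundary = 106.11 mm; (rotated 25° about Z; rotation is an isometry so areas/perimeters/island counts are preserved). So its perimeter = 106.11 mm. Layer 64 (z = 15.36): the cube does not reach this height (z outside [0, 10]); the cube at (8, 13.5) is not intersected at this z (z outside [1.5, 6.5]); Merging all regions: nothing is present at this height; the r=4 cylinder at (9.5, 13) gives a regular 16-gon of circumradius 4 (constant along its height) (perimeter = 2·16·4.000·sin(180°/16) = 24.97 mm); Merging all regions: only the r=4 cylinder at (9.5, 13) is present, so the union is just that shape — boundary = 24.97 mm; (rotated 25° about Z; rotation is an isometry so areas/perimeters/island counts are preserved). So its perimeter = 24.97 mm. Layer 25 is larger (106.11 vs 24.97 mm).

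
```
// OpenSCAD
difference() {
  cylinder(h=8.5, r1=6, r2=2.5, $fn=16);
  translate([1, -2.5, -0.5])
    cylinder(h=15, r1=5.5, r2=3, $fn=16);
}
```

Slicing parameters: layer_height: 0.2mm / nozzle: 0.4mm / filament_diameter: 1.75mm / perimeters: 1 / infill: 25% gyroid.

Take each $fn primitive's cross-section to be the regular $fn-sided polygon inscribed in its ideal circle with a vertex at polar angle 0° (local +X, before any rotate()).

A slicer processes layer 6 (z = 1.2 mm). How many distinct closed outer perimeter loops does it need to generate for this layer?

1

At z = 1.2 mm: the cone: at t=0.141 of its height the radius interpolates to r₁+(r₂−r₁)t = 5.506, giving a regular 16-gon of that circumradius; the cone at (1, -2.5) (r1=5.5→r2=3) has section circumradius 5.217 here — a regular 16-gon; Taking the first minus the rest: starting from the cone, the cone at (1, -2.5) partially overlaps it — only the 59.70 mm² overlap (of its 83.31 mm²) is removed, clipping the outline — 1 connected region. The result has 1 disconnected region.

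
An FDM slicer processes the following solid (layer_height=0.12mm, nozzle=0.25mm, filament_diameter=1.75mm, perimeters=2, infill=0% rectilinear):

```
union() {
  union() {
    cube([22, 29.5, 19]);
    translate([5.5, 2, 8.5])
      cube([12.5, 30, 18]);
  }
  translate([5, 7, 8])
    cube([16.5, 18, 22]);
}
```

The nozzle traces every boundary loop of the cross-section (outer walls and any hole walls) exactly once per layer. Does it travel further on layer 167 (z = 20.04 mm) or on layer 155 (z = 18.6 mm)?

layer 155 (z = 18.6 mm)

Layer 167 (z = 20.04): the cube is not intersected at this z (z outside [0, 19]); the cube at (5.5, 2) (footprint 12.5×30) is included at this height (perimeter 85.00 mm); Taking the union: only the 12.5×30 cube at (5.5, 2) is present, so the union is just that shape — boundary = 85.00 mm; the cube at (5, 7) (footprint 16.5×18) is included at this height (perimeter 69.00 mm); Taking the union: the regions partially overlap (shared area 225.00 mm²), so the edge portions inside another operand are dropped and the merged outline is re-measured after clipping — boundary = 93.00 mm. So its perimeter = 93.00 mm. Layer 155 (z = 18.6): the cube is present — its section is the full 22×29.5 rectangle (perimeter 103.00 mm); the 12.5×30 cube at (5.5, 2) contributes its full rectangle (perimeter 85.00 mm); Combining (union): the regions partially overlap (shared area 343.75 mm²), so the edge portions inside another operand are dropped and the merged outline is re-measured after clipping — boundary = 108.00 mm; the cube at (5, 7) (footprint 16.5×18) is included at this height (perimeter 69.00 mm); Merging all regions: the 16.5×18 cube at (5, 7) lies entirely inside that combined region, so the union is just that combined region — boundary = 108.00 mm. So its perimeter = 108.00 mm. Layer 155 is larger (108.00 vs 93.00 mm).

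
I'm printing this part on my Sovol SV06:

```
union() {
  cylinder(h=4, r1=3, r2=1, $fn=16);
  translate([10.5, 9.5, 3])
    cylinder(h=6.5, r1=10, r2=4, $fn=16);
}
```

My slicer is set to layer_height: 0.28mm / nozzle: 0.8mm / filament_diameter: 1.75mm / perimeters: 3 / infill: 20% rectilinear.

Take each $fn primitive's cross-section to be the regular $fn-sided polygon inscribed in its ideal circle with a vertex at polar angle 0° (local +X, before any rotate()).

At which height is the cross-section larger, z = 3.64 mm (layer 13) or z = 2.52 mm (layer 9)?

Layer 13 (z = 3.64): the cone: at t=0.910 of its height the radius interpolates to r₁+(r₂−r₁)t = 1.180, giving a regular 16-gon of that circumradius (area = (16/2)·1.180²·sin(360°/16) = 4.26 mm²); the cone at (10.5, 9.5): at t=0.098 of its height the radius interpolates to r₁+(r₂−r₁)t = 9.409, giving a regular 16-gon of that circumradius (area = (16/2)·9.409²·sin(360°/16) = 271.04 mm²); Combining (union): the 2 present regions are separate (no shared area or edge), so areas and boundary lengths simply add and each stays a separate island — area = 275.31 mm². So its area = 275.31 mm². Layer 9 (z = 2.52): the cone contributes a regular 16-gon of circumradius 1.740 (interpolated between r1=3 and r2=1 at t=0.630) (area = (16/2)·1.740²·sin(360°/16) = 9.27 mm²); the cone at (10.5, 9.5) is absent (z outside [3, 9.5]); Merging all regions: only the cone is present, so the union is just that shape — area = 9.27 mm². So its area = 9.27 mm². Layer 13 is larger (275.31 vs 9.27 mm²).

layer 13 (z = 3.64 mm)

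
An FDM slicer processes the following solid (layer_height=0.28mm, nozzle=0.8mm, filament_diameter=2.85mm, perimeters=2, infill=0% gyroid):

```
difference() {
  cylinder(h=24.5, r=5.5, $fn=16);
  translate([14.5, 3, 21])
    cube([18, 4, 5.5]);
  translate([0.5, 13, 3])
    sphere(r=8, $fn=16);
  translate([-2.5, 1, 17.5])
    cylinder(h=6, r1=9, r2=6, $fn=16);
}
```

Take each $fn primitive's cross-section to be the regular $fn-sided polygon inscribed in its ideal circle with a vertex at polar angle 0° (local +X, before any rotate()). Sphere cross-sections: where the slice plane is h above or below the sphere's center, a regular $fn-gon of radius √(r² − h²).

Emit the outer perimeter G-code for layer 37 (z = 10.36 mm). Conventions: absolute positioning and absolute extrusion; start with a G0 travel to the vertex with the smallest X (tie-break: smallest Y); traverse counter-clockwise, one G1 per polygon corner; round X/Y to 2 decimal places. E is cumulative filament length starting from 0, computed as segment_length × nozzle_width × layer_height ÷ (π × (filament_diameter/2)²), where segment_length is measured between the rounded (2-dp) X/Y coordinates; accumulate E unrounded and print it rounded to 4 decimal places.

At z = 10.36 mm: the r=5.5 cylinder contributes a regular 16-gon of circumradius 5.5; the cube at (14.5, 3) is absent (z outside [21, 26.5]); the r=8 sphere at (0.5, 13) contributes a regular 16-gon of circumradius √(8²−7.36²) = 3.135; the cone at (-2.5, 1) does not reach this height (z outside [17.5, 23.5]); Taking the first minus the rest: starting from the r=5.5 cylinder, the r=8 sphere at (0.5, 13) misses the remaining region (no effect) — 1 connected region. The outline is a single polygon with 16 vertices. Extrusion per mm of travel: 0.8 × 0.28 / (π × 1.425²) = 0.035113. Accumulating E over each segment gives final E = 1.2054.

G0 X-5.50 Y0.00 Z10.36
G1 X-5.08 Y-2.10 E0.0752
G1 X-3.89 Y-3.89 E0.1507
G1 X-2.10 Y-5.08 E0.2261
G1 X0.00 Y-5.50 E0.3013
G1 X2.10 Y-5.08 E0.3765
G1 X3.89 Y-3.89 E0.4520
G1 X5.08 Y-2.10 E0.5275
G1 X5.50 Y0.00 E0.6027
G1 X5.08 Y2.10 E0.6779
G1 X3.89 Y3.89 E0.7534
G1 X2.10 Y5.08 E0.8288
G1 X0.00 Y5.50 E0.9040
G1 X-2.10 Y5.08 E0.9792
G1 X-3.89 Y3.89 E1.0547
G1 X-5.08 Y2.10 E1.1302
G1 X-5.50 Y0.00 E1.2054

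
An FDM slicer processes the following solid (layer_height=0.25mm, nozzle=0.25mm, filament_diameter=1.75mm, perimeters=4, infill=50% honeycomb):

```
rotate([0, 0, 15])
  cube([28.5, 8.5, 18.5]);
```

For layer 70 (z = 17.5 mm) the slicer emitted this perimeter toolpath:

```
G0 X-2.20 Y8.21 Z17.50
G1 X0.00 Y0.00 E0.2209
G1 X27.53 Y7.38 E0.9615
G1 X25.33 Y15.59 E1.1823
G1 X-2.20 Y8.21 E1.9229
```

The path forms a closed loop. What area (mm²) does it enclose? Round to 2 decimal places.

242.26 mm²

Apply the shoelace formula to the sequence of (X, Y) vertices; enclosed area = 242.26 mm².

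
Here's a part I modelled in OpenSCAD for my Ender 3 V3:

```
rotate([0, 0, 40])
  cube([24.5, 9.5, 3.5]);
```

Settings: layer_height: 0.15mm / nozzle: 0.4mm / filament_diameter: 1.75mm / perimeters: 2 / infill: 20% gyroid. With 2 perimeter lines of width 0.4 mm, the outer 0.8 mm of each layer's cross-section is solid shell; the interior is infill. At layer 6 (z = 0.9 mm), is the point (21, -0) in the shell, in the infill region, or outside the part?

At z = 0.9 mm: the 24.5×9.5 cube contributes its full rectangle; (rotated 40° about Z; rotation is an isometry so areas/perimeters/island counts are preserved). Overall, the cross-section is a single solid region. Undo the 40° rotation: the query point maps to (16.087, -13.499) in the un-rotated model frame. The nearest boundary edge runs (0.00, 0.00)→(24.50, 0.00); distance from the point to it = 13.50 mm. The point is not inside any of the regions above, so it lies outside the cross-section (13.50 mm from the nearest boundary).

outside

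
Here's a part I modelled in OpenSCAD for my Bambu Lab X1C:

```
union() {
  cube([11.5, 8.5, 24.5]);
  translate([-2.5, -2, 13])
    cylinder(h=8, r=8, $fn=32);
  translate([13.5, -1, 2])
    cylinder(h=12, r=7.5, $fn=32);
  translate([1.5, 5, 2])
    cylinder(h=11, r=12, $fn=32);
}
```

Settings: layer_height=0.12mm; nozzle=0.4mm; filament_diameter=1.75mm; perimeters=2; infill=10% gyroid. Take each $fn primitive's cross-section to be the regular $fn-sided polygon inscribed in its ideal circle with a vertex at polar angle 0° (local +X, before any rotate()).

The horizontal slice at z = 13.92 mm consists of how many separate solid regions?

At z = 13.92 mm: the 11.5×8.5 cube contributes its full rectangle; the r=8 cylinder at (-2.5, -2) gives a regular 32-gon of circumradius 8 (constant along its height); the r=7.5 cylinder at (13.5, -1) contributes a regular 32-gon of circumradius 7.5; the cylinder at (1.5, 5) is not intersected at this z (z outside [2, 13]); Combining (union): the regions partially overlap (shared area 43.23 mm²), so overlapping operands fuse into one piece — 1 connected region. The result has 1 disconnected region.

1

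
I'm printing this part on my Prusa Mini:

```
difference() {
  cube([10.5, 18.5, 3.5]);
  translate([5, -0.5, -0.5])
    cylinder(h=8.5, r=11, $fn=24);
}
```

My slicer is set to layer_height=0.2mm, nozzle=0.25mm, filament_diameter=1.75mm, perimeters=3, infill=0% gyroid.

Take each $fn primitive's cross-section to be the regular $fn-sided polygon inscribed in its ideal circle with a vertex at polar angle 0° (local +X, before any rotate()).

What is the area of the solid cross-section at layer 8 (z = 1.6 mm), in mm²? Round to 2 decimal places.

89.29 mm²

At z = 1.6 mm: the 10.5×18.5 cube contributes its full rectangle (area 194.25 mm²); the r=11 cylinder at (5, -0.5) gives a regular 24-gon of circumradius 11 (constant along its height) (area = (24/2)·11.000²·sin(360°/24) = 375.81 mm²); Taking the first minus the rest: starting from the 10.5×18.5 cube (194.25 mm²), the r=11 cylinder at (5, -0.5) partially overlaps it — only the 104.96 mm² overlap (of its 375.81 mm²) is removed, clipping the outline — area = 89.29 mm². Overall, the cross-section is a single solid region. Net area = 89.29 mm².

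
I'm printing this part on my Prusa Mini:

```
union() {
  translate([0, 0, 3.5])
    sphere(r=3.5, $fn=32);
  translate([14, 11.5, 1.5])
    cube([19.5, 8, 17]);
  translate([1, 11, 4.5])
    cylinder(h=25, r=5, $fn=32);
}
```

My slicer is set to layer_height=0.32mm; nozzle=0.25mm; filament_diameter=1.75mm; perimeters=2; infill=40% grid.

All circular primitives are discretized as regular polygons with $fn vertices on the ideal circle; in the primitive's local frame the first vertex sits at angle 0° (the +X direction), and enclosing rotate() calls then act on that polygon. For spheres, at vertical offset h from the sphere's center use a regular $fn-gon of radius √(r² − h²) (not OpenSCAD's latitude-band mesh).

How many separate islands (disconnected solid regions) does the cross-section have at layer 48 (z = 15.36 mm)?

2

At z = 15.36 mm: the sphere does not reach this height (|z−center|=11.860 > r=3.5); the cube at (14, 11.5) (footprint 19.5×8) is included at this height; the cylinder at (1, 11): section is a regular 32-gon, circumradius r=5; Merging all regions: the 2 present regions are separate (no shared area or edge), so areas and boundary lengths simply add and each stays a separate island — 2 connected regions. Overall, the cross-section has 2 separate islands. Island count = 2.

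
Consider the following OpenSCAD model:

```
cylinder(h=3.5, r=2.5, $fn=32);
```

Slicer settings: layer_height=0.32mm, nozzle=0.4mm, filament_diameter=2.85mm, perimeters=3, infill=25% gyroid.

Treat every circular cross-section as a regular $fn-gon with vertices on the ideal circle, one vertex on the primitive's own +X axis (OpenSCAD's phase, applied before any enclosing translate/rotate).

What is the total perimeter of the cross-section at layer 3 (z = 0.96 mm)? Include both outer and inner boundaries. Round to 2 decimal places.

15.68 mm

At z = 0.96 mm: the r=2.5 cylinder contributes a regular 32-gon of circumradius 2.5 (perimeter = 2·32·2.500·sin(180°/32) = 15.68 mm). Overall, the cross-section is a single solid region. Total boundary length (outer) = 15.68 mm.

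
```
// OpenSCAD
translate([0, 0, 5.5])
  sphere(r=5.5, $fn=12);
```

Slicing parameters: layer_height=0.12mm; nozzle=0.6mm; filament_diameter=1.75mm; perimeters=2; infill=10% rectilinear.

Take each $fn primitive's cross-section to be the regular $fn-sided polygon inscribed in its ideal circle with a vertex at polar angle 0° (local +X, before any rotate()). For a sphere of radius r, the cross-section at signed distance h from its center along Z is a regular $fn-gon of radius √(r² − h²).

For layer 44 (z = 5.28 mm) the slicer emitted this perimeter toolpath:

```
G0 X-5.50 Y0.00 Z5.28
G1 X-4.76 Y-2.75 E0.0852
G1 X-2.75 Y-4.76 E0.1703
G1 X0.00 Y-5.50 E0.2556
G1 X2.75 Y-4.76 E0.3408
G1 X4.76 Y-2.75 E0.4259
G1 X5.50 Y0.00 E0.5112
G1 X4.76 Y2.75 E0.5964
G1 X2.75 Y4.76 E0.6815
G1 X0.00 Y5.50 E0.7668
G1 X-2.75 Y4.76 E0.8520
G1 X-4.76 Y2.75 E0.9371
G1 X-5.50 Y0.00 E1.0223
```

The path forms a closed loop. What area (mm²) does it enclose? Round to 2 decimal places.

90.69 mm²

Apply the shoelace formula to the sequence of (X, Y) vertices; enclosed area = 90.69 mm².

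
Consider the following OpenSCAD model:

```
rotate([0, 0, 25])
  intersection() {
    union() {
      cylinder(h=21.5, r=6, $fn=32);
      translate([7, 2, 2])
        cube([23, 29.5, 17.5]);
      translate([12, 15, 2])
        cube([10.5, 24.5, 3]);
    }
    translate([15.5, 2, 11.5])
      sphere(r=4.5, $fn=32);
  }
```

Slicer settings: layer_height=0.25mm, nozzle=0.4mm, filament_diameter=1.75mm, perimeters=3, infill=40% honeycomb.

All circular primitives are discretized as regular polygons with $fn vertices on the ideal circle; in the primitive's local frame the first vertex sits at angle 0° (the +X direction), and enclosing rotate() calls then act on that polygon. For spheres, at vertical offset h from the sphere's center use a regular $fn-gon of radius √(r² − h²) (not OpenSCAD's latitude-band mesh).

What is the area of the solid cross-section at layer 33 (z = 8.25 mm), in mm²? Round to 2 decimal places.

At z = 8.25 mm: the r=6 cylinder gives a regular 32-gon of circumradius 6 (constant along its height) (area = (32/2)·6.000²·sin(360°/32) = 112.37 mm²); the cube at (7, 2) is present — its section is the full 23×29.5 rectangle (area 678.50 mm²); the cube at (12, 15) is absent (z outside [2, 5]); Combining (union): the 2 present regions are separate (no shared area or edge), so areas and boundary lengths simply add and each stays a separate island — area = 790.87 mm²; the r=4.5 sphere at (15.5, 2) slices to a regular 32-gon of circumradius 3.112 (√(r²−h²) with h=3.25 from center) (area = (32/2)·3.112²·sin(360°/32) = 30.24 mm²); Keeping only the common overlap: the r=4.5 sphere at (15.5, 2) partially overlaps the result so far; clipping to the common part keeps 15.12 mm² — area = 15.12 mm²; (rotated 25° about Z; rotation is an isometry so areas/perimeters/island counts are preserved). Overall, the cross-section is a single solid region. Net area = 15.12 mm².

15.12 mm²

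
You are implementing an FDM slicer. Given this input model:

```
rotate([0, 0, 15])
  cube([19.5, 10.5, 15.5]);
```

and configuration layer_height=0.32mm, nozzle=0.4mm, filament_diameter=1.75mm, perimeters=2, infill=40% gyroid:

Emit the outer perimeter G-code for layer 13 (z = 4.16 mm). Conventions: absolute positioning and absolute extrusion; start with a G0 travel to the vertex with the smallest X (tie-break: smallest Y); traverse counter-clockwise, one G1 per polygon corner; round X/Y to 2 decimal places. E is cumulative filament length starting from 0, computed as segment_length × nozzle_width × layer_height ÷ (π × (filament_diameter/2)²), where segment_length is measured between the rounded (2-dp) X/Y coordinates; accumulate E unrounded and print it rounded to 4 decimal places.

G0 X-2.72 Y10.14 Z4.16
G1 X0.00 Y0.00 E0.5587
G1 X18.84 Y5.05 E1.5967
G1 X16.12 Y15.19 E2.1554
G1 X-2.72 Y10.14 E3.1934

At z = 4.16 mm: the 19.5×10.5 cube contributes its full rectangle; (whole slice rotated 15° about Z — lengths, areas and connectivity unchanged). The outline is a single polygon with 4 vertices. Extrusion per mm of travel: 0.4 × 0.32 / (π × 0.875²) = 0.053216. Accumulating E over each segment gives final E = 3.1934.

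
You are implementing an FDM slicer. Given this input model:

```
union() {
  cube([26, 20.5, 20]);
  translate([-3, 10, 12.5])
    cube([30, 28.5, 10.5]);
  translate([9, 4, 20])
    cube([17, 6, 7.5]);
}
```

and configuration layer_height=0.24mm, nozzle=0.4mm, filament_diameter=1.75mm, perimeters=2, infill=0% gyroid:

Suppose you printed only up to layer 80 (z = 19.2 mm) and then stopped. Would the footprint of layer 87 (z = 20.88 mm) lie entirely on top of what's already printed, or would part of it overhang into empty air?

Compare the two slices. At z = 19.2: the 26×20.5 cube contributes its full rectangle (area 533.00 mm²); the cube at (-3, 10) is present — its section is the full 30×28.5 rectangle (area 855.00 mm²); the cube at (9, 4) is not intersected at this z (z outside [20, 27.5]); Combining (union): the regions partially overlap — summed areas 1388.00 mm² minus the doubly-counted overlap 273.00 mm² gives 1115.00 mm² — area = 1115.00 mm². At z = 20.88: the cube does not reach this height (z outside [0, 20]); the cube at (-3, 10) is present — its section is the full 30×28.5 rectangle (area 855.00 mm²); the cube at (9, 4) is present — its section is the full 17×6 rectangle (area 102.00 mm²); Merging all regions: the 2 present regions share edge segments without overlapping in area, so areas simply add but the touching pieces fuse into one outline (the shared edge portions become interior and drop out of the boundary) — area = 957.00 mm². Checking containment: the cross-section at z = 20.88 is a subset of the cross-section at z = 19.2.

entirely on top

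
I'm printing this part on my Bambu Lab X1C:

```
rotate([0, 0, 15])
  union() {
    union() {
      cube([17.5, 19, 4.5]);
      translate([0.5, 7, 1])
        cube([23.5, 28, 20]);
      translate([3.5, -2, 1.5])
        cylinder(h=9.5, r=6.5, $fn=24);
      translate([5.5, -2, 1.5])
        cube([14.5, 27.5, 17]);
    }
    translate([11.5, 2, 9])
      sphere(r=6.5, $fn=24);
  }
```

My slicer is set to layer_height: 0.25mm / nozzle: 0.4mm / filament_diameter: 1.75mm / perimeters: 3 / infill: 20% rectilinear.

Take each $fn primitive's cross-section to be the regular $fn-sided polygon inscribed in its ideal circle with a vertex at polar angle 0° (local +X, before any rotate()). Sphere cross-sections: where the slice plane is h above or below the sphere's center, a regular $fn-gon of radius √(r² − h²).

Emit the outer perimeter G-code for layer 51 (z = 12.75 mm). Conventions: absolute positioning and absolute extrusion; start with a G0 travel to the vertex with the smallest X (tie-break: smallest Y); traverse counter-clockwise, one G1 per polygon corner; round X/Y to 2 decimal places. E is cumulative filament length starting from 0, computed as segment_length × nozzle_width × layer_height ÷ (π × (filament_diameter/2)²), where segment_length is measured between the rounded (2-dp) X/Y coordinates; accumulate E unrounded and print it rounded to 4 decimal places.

At z = 12.75 mm: the cube is not intersected at this z (z outside [0, 4.5]); the 23.5×28 cube at (0.5, 7) contributes its full rectangle; the cylinder at (3.5, -2) does not reach this height (z outside [1.5, 11]); the 14.5×27.5 cube at (5.5, -2) contributes its full rectangle; Taking the union: the regions partially overlap (shared area 268.25 mm²), so overlapping operands fuse into one piece — 1 connected region; the sphere at (11.5, 2): section is a regular 24-gon, circumradius = √(r²−h²) = √(6.5²−3.75²) = 5.309; Merging all regions: the regions partially overlap (shared area 81.52 mm²), so overlapping operands fuse into one piece — 1 connected region; (whole slice rotated 15° about Z — lengths, areas and connectivity unchanged). The outline is a single polygon with 15 vertices. Extrusion per mm of travel: 0.4 × 0.25 / (π × 0.875²) = 0.041575. Accumulating E over each segment gives final E = 5.0577.

G0 X-8.58 Y33.94 Z12.75
G1 X-1.33 Y6.89 E1.1643
G1 X3.50 Y8.18 E1.3721
G1 X5.83 Y-0.51 E1.7462
G1 X8.31 Y0.16 E1.8530
G1 X9.22 Y-0.22 E1.8940
G1 X10.59 Y-0.40 E1.9514
G1 X11.96 Y-0.22 E2.0089
G1 X13.25 Y0.31 E2.0669
G1 X14.34 Y1.15 E2.1241
G1 X14.94 Y1.93 E2.1650
G1 X19.84 Y3.24 E2.3759
G1 X17.51 Y11.94 E2.7503
G1 X21.37 Y12.97 E2.9164
G1 X14.12 Y40.02 E4.0807
G1 X-8.58 Y33.94 E5.0577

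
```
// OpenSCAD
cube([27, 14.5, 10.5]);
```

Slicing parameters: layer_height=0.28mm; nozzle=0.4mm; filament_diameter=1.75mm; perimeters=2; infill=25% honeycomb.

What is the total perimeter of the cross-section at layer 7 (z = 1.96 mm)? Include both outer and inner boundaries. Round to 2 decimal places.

At z = 1.96 mm: the cube (footprint 27×14.5) is included at this height (perimeter 83.00 mm). Overall, the cross-section is a single solid region. Total boundary length (outer) = 83.00 mm.

83.00 mm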